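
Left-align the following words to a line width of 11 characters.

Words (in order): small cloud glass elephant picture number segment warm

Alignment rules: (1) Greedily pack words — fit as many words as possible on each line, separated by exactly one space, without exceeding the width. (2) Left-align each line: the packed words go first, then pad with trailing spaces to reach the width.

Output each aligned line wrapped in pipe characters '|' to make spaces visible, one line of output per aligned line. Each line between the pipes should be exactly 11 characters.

Line 1: ['small', 'cloud'] (min_width=11, slack=0)
Line 2: ['glass'] (min_width=5, slack=6)
Line 3: ['elephant'] (min_width=8, slack=3)
Line 4: ['picture'] (min_width=7, slack=4)
Line 5: ['number'] (min_width=6, slack=5)
Line 6: ['segment'] (min_width=7, slack=4)
Line 7: ['warm'] (min_width=4, slack=7)

Answer: |small cloud|
|glass      |
|elephant   |
|picture    |
|number     |
|segment    |
|warm       |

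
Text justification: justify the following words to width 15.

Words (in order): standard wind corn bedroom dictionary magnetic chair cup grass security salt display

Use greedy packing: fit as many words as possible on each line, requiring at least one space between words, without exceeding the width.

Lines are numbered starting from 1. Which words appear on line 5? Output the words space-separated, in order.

Line 1: ['standard', 'wind'] (min_width=13, slack=2)
Line 2: ['corn', 'bedroom'] (min_width=12, slack=3)
Line 3: ['dictionary'] (min_width=10, slack=5)
Line 4: ['magnetic', 'chair'] (min_width=14, slack=1)
Line 5: ['cup', 'grass'] (min_width=9, slack=6)
Line 6: ['security', 'salt'] (min_width=13, slack=2)
Line 7: ['display'] (min_width=7, slack=8)

Answer: cup grass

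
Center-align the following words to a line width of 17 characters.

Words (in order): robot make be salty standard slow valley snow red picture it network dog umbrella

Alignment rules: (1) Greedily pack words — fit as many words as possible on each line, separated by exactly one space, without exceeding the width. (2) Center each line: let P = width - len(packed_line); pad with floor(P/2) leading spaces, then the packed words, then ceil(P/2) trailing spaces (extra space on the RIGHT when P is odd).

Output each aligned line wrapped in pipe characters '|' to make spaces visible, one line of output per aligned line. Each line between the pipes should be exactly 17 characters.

Line 1: ['robot', 'make', 'be'] (min_width=13, slack=4)
Line 2: ['salty', 'standard'] (min_width=14, slack=3)
Line 3: ['slow', 'valley', 'snow'] (min_width=16, slack=1)
Line 4: ['red', 'picture', 'it'] (min_width=14, slack=3)
Line 5: ['network', 'dog'] (min_width=11, slack=6)
Line 6: ['umbrella'] (min_width=8, slack=9)

Answer: |  robot make be  |
| salty standard  |
|slow valley snow |
| red picture it  |
|   network dog   |
|    umbrella     |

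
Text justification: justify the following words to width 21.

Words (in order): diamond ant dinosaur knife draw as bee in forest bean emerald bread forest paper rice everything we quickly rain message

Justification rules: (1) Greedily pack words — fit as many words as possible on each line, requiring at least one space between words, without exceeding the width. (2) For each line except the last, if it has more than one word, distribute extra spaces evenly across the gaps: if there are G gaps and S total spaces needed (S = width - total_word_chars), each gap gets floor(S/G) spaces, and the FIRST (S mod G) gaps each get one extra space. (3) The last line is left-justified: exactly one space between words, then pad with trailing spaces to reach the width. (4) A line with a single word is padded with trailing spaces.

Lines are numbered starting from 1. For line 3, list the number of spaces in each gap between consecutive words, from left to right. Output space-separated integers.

Answer: 2 2

Derivation:
Line 1: ['diamond', 'ant', 'dinosaur'] (min_width=20, slack=1)
Line 2: ['knife', 'draw', 'as', 'bee', 'in'] (min_width=20, slack=1)
Line 3: ['forest', 'bean', 'emerald'] (min_width=19, slack=2)
Line 4: ['bread', 'forest', 'paper'] (min_width=18, slack=3)
Line 5: ['rice', 'everything', 'we'] (min_width=18, slack=3)
Line 6: ['quickly', 'rain', 'message'] (min_width=20, slack=1)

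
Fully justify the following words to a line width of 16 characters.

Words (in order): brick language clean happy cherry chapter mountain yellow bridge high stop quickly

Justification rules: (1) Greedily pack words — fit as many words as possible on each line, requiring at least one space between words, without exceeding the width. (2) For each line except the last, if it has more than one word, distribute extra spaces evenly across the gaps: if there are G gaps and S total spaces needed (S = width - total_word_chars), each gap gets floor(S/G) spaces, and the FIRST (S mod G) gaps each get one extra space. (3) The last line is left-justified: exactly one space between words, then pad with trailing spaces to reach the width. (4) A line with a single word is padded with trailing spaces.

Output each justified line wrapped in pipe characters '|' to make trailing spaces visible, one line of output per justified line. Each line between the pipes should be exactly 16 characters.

Line 1: ['brick', 'language'] (min_width=14, slack=2)
Line 2: ['clean', 'happy'] (min_width=11, slack=5)
Line 3: ['cherry', 'chapter'] (min_width=14, slack=2)
Line 4: ['mountain', 'yellow'] (min_width=15, slack=1)
Line 5: ['bridge', 'high', 'stop'] (min_width=16, slack=0)
Line 6: ['quickly'] (min_width=7, slack=9)

Answer: |brick   language|
|clean      happy|
|cherry   chapter|
|mountain  yellow|
|bridge high stop|
|quickly         |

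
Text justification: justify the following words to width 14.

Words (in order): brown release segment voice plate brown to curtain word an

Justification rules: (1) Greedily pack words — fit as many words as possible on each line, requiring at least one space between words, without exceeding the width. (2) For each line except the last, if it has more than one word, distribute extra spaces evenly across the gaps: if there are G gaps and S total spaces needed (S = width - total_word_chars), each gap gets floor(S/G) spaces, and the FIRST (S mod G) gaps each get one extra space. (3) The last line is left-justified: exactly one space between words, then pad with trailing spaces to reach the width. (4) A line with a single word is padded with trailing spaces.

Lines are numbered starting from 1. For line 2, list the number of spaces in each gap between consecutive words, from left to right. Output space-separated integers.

Line 1: ['brown', 'release'] (min_width=13, slack=1)
Line 2: ['segment', 'voice'] (min_width=13, slack=1)
Line 3: ['plate', 'brown', 'to'] (min_width=14, slack=0)
Line 4: ['curtain', 'word'] (min_width=12, slack=2)
Line 5: ['an'] (min_width=2, slack=12)

Answer: 2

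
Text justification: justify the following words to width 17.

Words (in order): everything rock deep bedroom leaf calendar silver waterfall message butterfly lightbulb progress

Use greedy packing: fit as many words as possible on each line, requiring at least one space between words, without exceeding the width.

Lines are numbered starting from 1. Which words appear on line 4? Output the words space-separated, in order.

Line 1: ['everything', 'rock'] (min_width=15, slack=2)
Line 2: ['deep', 'bedroom', 'leaf'] (min_width=17, slack=0)
Line 3: ['calendar', 'silver'] (min_width=15, slack=2)
Line 4: ['waterfall', 'message'] (min_width=17, slack=0)
Line 5: ['butterfly'] (min_width=9, slack=8)
Line 6: ['lightbulb'] (min_width=9, slack=8)
Line 7: ['progress'] (min_width=8, slack=9)

Answer: waterfall message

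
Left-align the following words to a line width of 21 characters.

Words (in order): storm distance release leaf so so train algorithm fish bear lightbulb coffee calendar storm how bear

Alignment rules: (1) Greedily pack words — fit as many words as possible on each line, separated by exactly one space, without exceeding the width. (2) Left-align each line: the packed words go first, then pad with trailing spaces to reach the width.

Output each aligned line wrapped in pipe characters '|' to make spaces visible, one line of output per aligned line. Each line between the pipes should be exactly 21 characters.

Line 1: ['storm', 'distance'] (min_width=14, slack=7)
Line 2: ['release', 'leaf', 'so', 'so'] (min_width=18, slack=3)
Line 3: ['train', 'algorithm', 'fish'] (min_width=20, slack=1)
Line 4: ['bear', 'lightbulb', 'coffee'] (min_width=21, slack=0)
Line 5: ['calendar', 'storm', 'how'] (min_width=18, slack=3)
Line 6: ['bear'] (min_width=4, slack=17)

Answer: |storm distance       |
|release leaf so so   |
|train algorithm fish |
|bear lightbulb coffee|
|calendar storm how   |
|bear                 |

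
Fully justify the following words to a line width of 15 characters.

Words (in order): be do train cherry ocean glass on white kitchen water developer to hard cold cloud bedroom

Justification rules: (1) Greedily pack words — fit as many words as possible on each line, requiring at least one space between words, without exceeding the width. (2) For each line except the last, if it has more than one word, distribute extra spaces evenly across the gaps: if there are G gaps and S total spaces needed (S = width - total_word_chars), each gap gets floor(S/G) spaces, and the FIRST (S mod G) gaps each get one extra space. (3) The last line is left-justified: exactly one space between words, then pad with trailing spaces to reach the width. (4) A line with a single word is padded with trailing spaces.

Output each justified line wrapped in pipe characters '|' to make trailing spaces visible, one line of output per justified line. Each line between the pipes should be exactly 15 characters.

Answer: |be   do   train|
|cherry    ocean|
|glass  on white|
|kitchen   water|
|developer    to|
|hard cold cloud|
|bedroom        |

Derivation:
Line 1: ['be', 'do', 'train'] (min_width=11, slack=4)
Line 2: ['cherry', 'ocean'] (min_width=12, slack=3)
Line 3: ['glass', 'on', 'white'] (min_width=14, slack=1)
Line 4: ['kitchen', 'water'] (min_width=13, slack=2)
Line 5: ['developer', 'to'] (min_width=12, slack=3)
Line 6: ['hard', 'cold', 'cloud'] (min_width=15, slack=0)
Line 7: ['bedroom'] (min_width=7, slack=8)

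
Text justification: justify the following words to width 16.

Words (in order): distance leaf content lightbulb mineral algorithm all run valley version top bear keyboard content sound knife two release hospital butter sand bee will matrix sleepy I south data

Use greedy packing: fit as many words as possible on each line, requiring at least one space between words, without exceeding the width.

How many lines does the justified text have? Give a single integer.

Answer: 14

Derivation:
Line 1: ['distance', 'leaf'] (min_width=13, slack=3)
Line 2: ['content'] (min_width=7, slack=9)
Line 3: ['lightbulb'] (min_width=9, slack=7)
Line 4: ['mineral'] (min_width=7, slack=9)
Line 5: ['algorithm', 'all'] (min_width=13, slack=3)
Line 6: ['run', 'valley'] (min_width=10, slack=6)
Line 7: ['version', 'top', 'bear'] (min_width=16, slack=0)
Line 8: ['keyboard', 'content'] (min_width=16, slack=0)
Line 9: ['sound', 'knife', 'two'] (min_width=15, slack=1)
Line 10: ['release', 'hospital'] (min_width=16, slack=0)
Line 11: ['butter', 'sand', 'bee'] (min_width=15, slack=1)
Line 12: ['will', 'matrix'] (min_width=11, slack=5)
Line 13: ['sleepy', 'I', 'south'] (min_width=14, slack=2)
Line 14: ['data'] (min_width=4, slack=12)
Total lines: 14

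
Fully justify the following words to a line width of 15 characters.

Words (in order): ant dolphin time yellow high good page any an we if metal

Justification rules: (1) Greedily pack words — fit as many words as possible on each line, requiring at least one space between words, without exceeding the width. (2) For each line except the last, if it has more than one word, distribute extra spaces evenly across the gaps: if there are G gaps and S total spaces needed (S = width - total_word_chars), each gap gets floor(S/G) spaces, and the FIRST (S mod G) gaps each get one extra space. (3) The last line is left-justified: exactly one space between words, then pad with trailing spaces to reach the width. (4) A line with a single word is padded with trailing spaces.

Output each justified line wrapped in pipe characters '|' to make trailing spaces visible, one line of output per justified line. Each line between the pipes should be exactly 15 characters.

Answer: |ant     dolphin|
|time     yellow|
|high  good page|
|any  an  we  if|
|metal          |

Derivation:
Line 1: ['ant', 'dolphin'] (min_width=11, slack=4)
Line 2: ['time', 'yellow'] (min_width=11, slack=4)
Line 3: ['high', 'good', 'page'] (min_width=14, slack=1)
Line 4: ['any', 'an', 'we', 'if'] (min_width=12, slack=3)
Line 5: ['metal'] (min_width=5, slack=10)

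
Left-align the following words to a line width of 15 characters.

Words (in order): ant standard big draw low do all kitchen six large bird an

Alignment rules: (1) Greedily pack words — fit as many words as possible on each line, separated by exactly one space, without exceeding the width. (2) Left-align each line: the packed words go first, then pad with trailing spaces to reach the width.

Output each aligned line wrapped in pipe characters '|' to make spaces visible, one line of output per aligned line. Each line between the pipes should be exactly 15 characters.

Line 1: ['ant', 'standard'] (min_width=12, slack=3)
Line 2: ['big', 'draw', 'low', 'do'] (min_width=15, slack=0)
Line 3: ['all', 'kitchen', 'six'] (min_width=15, slack=0)
Line 4: ['large', 'bird', 'an'] (min_width=13, slack=2)

Answer: |ant standard   |
|big draw low do|
|all kitchen six|
|large bird an  |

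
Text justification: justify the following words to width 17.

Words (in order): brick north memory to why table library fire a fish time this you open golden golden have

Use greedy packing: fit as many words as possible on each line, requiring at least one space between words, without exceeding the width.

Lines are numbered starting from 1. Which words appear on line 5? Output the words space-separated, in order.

Line 1: ['brick', 'north'] (min_width=11, slack=6)
Line 2: ['memory', 'to', 'why'] (min_width=13, slack=4)
Line 3: ['table', 'library'] (min_width=13, slack=4)
Line 4: ['fire', 'a', 'fish', 'time'] (min_width=16, slack=1)
Line 5: ['this', 'you', 'open'] (min_width=13, slack=4)
Line 6: ['golden', 'golden'] (min_width=13, slack=4)
Line 7: ['have'] (min_width=4, slack=13)

Answer: this you open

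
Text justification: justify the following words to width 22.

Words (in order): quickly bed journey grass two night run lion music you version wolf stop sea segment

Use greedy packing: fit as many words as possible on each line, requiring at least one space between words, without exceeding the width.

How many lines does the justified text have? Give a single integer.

Line 1: ['quickly', 'bed', 'journey'] (min_width=19, slack=3)
Line 2: ['grass', 'two', 'night', 'run'] (min_width=19, slack=3)
Line 3: ['lion', 'music', 'you', 'version'] (min_width=22, slack=0)
Line 4: ['wolf', 'stop', 'sea', 'segment'] (min_width=21, slack=1)
Total lines: 4

Answer: 4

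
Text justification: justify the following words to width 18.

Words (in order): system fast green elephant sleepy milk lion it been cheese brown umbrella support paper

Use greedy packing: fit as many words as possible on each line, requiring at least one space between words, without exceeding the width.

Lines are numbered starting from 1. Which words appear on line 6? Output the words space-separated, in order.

Line 1: ['system', 'fast', 'green'] (min_width=17, slack=1)
Line 2: ['elephant', 'sleepy'] (min_width=15, slack=3)
Line 3: ['milk', 'lion', 'it', 'been'] (min_width=17, slack=1)
Line 4: ['cheese', 'brown'] (min_width=12, slack=6)
Line 5: ['umbrella', 'support'] (min_width=16, slack=2)
Line 6: ['paper'] (min_width=5, slack=13)

Answer: paper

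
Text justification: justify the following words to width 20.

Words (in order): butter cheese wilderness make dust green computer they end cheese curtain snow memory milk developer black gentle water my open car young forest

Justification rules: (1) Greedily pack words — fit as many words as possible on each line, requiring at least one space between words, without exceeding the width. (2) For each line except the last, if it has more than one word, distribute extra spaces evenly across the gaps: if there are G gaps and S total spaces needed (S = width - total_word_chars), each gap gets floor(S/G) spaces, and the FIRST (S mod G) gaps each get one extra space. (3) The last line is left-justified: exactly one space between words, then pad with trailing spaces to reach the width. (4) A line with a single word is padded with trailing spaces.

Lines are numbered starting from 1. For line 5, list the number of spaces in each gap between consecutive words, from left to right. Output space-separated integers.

Line 1: ['butter', 'cheese'] (min_width=13, slack=7)
Line 2: ['wilderness', 'make', 'dust'] (min_width=20, slack=0)
Line 3: ['green', 'computer', 'they'] (min_width=19, slack=1)
Line 4: ['end', 'cheese', 'curtain'] (min_width=18, slack=2)
Line 5: ['snow', 'memory', 'milk'] (min_width=16, slack=4)
Line 6: ['developer', 'black'] (min_width=15, slack=5)
Line 7: ['gentle', 'water', 'my', 'open'] (min_width=20, slack=0)
Line 8: ['car', 'young', 'forest'] (min_width=16, slack=4)

Answer: 3 3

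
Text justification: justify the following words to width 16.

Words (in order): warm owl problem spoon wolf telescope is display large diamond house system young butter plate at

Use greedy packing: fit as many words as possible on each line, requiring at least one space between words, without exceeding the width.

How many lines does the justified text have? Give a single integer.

Line 1: ['warm', 'owl', 'problem'] (min_width=16, slack=0)
Line 2: ['spoon', 'wolf'] (min_width=10, slack=6)
Line 3: ['telescope', 'is'] (min_width=12, slack=4)
Line 4: ['display', 'large'] (min_width=13, slack=3)
Line 5: ['diamond', 'house'] (min_width=13, slack=3)
Line 6: ['system', 'young'] (min_width=12, slack=4)
Line 7: ['butter', 'plate', 'at'] (min_width=15, slack=1)
Total lines: 7

Answer: 7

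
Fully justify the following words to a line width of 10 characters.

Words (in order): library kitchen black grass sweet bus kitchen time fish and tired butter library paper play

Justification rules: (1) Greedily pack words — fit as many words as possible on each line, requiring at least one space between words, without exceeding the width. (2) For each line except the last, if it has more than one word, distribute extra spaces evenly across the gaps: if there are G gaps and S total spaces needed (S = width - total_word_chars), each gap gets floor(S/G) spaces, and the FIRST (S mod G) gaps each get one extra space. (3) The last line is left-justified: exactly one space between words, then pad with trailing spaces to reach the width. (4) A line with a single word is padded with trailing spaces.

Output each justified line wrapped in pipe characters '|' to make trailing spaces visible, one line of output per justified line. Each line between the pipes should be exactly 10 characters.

Answer: |library   |
|kitchen   |
|black     |
|grass     |
|sweet  bus|
|kitchen   |
|time  fish|
|and  tired|
|butter    |
|library   |
|paper play|

Derivation:
Line 1: ['library'] (min_width=7, slack=3)
Line 2: ['kitchen'] (min_width=7, slack=3)
Line 3: ['black'] (min_width=5, slack=5)
Line 4: ['grass'] (min_width=5, slack=5)
Line 5: ['sweet', 'bus'] (min_width=9, slack=1)
Line 6: ['kitchen'] (min_width=7, slack=3)
Line 7: ['time', 'fish'] (min_width=9, slack=1)
Line 8: ['and', 'tired'] (min_width=9, slack=1)
Line 9: ['butter'] (min_width=6, slack=4)
Line 10: ['library'] (min_width=7, slack=3)
Line 11: ['paper', 'play'] (min_width=10, slack=0)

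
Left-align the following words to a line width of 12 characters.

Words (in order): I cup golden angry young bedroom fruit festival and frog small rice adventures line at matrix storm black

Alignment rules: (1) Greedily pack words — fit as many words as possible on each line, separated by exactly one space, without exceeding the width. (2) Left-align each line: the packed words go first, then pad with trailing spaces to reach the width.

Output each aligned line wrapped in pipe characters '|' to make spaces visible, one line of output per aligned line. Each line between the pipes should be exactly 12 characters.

Answer: |I cup golden|
|angry young |
|bedroom     |
|fruit       |
|festival and|
|frog small  |
|rice        |
|adventures  |
|line at     |
|matrix storm|
|black       |

Derivation:
Line 1: ['I', 'cup', 'golden'] (min_width=12, slack=0)
Line 2: ['angry', 'young'] (min_width=11, slack=1)
Line 3: ['bedroom'] (min_width=7, slack=5)
Line 4: ['fruit'] (min_width=5, slack=7)
Line 5: ['festival', 'and'] (min_width=12, slack=0)
Line 6: ['frog', 'small'] (min_width=10, slack=2)
Line 7: ['rice'] (min_width=4, slack=8)
Line 8: ['adventures'] (min_width=10, slack=2)
Line 9: ['line', 'at'] (min_width=7, slack=5)
Line 10: ['matrix', 'storm'] (min_width=12, slack=0)
Line 11: ['black'] (min_width=5, slack=7)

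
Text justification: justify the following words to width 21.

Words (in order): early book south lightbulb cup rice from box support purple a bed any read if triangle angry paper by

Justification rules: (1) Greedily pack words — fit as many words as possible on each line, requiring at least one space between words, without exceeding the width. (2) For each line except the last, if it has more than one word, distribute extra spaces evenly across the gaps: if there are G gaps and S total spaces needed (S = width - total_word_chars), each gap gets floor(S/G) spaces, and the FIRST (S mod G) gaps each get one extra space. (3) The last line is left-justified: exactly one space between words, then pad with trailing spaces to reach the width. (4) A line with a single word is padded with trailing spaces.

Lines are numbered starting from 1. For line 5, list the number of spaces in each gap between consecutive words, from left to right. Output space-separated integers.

Answer: 3 3

Derivation:
Line 1: ['early', 'book', 'south'] (min_width=16, slack=5)
Line 2: ['lightbulb', 'cup', 'rice'] (min_width=18, slack=3)
Line 3: ['from', 'box', 'support'] (min_width=16, slack=5)
Line 4: ['purple', 'a', 'bed', 'any', 'read'] (min_width=21, slack=0)
Line 5: ['if', 'triangle', 'angry'] (min_width=17, slack=4)
Line 6: ['paper', 'by'] (min_width=8, slack=13)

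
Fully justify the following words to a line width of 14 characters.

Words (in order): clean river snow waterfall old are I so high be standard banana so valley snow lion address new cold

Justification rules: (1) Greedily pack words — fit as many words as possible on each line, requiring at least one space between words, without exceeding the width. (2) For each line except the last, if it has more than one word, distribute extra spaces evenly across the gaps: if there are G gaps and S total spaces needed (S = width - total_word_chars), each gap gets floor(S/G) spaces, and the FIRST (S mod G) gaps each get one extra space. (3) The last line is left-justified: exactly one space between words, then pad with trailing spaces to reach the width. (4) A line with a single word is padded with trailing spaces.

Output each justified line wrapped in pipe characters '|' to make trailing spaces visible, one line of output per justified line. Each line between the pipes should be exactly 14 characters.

Line 1: ['clean', 'river'] (min_width=11, slack=3)
Line 2: ['snow', 'waterfall'] (min_width=14, slack=0)
Line 3: ['old', 'are', 'I', 'so'] (min_width=12, slack=2)
Line 4: ['high', 'be'] (min_width=7, slack=7)
Line 5: ['standard'] (min_width=8, slack=6)
Line 6: ['banana', 'so'] (min_width=9, slack=5)
Line 7: ['valley', 'snow'] (min_width=11, slack=3)
Line 8: ['lion', 'address'] (min_width=12, slack=2)
Line 9: ['new', 'cold'] (min_width=8, slack=6)

Answer: |clean    river|
|snow waterfall|
|old  are  I so|
|high        be|
|standard      |
|banana      so|
|valley    snow|
|lion   address|
|new cold      |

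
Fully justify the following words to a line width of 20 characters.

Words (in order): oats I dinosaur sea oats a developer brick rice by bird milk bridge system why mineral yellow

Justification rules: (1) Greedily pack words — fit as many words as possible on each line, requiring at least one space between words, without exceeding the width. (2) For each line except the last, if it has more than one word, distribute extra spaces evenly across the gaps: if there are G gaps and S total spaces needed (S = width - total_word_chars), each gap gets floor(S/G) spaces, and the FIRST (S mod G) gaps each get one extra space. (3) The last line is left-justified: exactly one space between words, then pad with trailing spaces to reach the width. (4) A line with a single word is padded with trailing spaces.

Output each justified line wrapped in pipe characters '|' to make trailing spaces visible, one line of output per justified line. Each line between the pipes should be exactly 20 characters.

Answer: |oats  I dinosaur sea|
|oats   a   developer|
|brick  rice  by bird|
|milk  bridge  system|
|why mineral yellow  |

Derivation:
Line 1: ['oats', 'I', 'dinosaur', 'sea'] (min_width=19, slack=1)
Line 2: ['oats', 'a', 'developer'] (min_width=16, slack=4)
Line 3: ['brick', 'rice', 'by', 'bird'] (min_width=18, slack=2)
Line 4: ['milk', 'bridge', 'system'] (min_width=18, slack=2)
Line 5: ['why', 'mineral', 'yellow'] (min_width=18, slack=2)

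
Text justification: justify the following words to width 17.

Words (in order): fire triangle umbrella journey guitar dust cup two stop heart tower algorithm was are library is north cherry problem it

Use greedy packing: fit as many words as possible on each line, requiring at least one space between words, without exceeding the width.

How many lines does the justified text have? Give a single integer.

Answer: 8

Derivation:
Line 1: ['fire', 'triangle'] (min_width=13, slack=4)
Line 2: ['umbrella', 'journey'] (min_width=16, slack=1)
Line 3: ['guitar', 'dust', 'cup'] (min_width=15, slack=2)
Line 4: ['two', 'stop', 'heart'] (min_width=14, slack=3)
Line 5: ['tower', 'algorithm'] (min_width=15, slack=2)
Line 6: ['was', 'are', 'library'] (min_width=15, slack=2)
Line 7: ['is', 'north', 'cherry'] (min_width=15, slack=2)
Line 8: ['problem', 'it'] (min_width=10, slack=7)
Total lines: 8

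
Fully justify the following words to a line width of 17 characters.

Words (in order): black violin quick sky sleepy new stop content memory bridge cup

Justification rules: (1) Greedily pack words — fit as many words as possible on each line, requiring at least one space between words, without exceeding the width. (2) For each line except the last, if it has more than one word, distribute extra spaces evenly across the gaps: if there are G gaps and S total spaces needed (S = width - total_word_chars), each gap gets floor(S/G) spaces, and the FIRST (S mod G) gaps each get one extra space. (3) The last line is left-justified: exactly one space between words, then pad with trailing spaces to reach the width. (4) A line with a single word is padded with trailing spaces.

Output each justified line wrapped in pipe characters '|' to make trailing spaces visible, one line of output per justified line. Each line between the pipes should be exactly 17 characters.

Line 1: ['black', 'violin'] (min_width=12, slack=5)
Line 2: ['quick', 'sky', 'sleepy'] (min_width=16, slack=1)
Line 3: ['new', 'stop', 'content'] (min_width=16, slack=1)
Line 4: ['memory', 'bridge', 'cup'] (min_width=17, slack=0)

Answer: |black      violin|
|quick  sky sleepy|
|new  stop content|
|memory bridge cup|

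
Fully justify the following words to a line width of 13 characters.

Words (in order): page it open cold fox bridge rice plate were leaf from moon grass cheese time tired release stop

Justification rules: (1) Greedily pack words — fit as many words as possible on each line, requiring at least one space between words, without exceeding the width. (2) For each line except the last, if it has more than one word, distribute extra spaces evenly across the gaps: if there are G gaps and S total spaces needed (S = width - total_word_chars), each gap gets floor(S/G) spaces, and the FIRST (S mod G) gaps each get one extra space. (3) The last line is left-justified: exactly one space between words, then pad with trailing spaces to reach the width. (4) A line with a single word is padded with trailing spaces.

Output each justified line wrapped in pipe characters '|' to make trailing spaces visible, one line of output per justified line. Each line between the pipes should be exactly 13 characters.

Answer: |page  it open|
|cold      fox|
|bridge   rice|
|plate    were|
|leaf     from|
|moon    grass|
|cheese   time|
|tired release|
|stop         |

Derivation:
Line 1: ['page', 'it', 'open'] (min_width=12, slack=1)
Line 2: ['cold', 'fox'] (min_width=8, slack=5)
Line 3: ['bridge', 'rice'] (min_width=11, slack=2)
Line 4: ['plate', 'were'] (min_width=10, slack=3)
Line 5: ['leaf', 'from'] (min_width=9, slack=4)
Line 6: ['moon', 'grass'] (min_width=10, slack=3)
Line 7: ['cheese', 'time'] (min_width=11, slack=2)
Line 8: ['tired', 'release'] (min_width=13, slack=0)
Line 9: ['stop'] (min_width=4, slack=9)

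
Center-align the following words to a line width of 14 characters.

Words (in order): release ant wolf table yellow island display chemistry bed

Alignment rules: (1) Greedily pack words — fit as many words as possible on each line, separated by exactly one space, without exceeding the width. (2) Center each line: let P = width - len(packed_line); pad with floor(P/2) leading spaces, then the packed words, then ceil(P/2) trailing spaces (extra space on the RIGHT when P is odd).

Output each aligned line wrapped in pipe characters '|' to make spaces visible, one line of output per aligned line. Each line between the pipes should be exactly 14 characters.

Answer: | release ant  |
|  wolf table  |
|yellow island |
|   display    |
|chemistry bed |

Derivation:
Line 1: ['release', 'ant'] (min_width=11, slack=3)
Line 2: ['wolf', 'table'] (min_width=10, slack=4)
Line 3: ['yellow', 'island'] (min_width=13, slack=1)
Line 4: ['display'] (min_width=7, slack=7)
Line 5: ['chemistry', 'bed'] (min_width=13, slack=1)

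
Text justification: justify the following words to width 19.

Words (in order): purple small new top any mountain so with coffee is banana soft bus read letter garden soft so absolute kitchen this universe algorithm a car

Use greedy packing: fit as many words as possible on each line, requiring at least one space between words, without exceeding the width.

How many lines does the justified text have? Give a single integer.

Answer: 9

Derivation:
Line 1: ['purple', 'small', 'new'] (min_width=16, slack=3)
Line 2: ['top', 'any', 'mountain', 'so'] (min_width=19, slack=0)
Line 3: ['with', 'coffee', 'is'] (min_width=14, slack=5)
Line 4: ['banana', 'soft', 'bus'] (min_width=15, slack=4)
Line 5: ['read', 'letter', 'garden'] (min_width=18, slack=1)
Line 6: ['soft', 'so', 'absolute'] (min_width=16, slack=3)
Line 7: ['kitchen', 'this'] (min_width=12, slack=7)
Line 8: ['universe', 'algorithm'] (min_width=18, slack=1)
Line 9: ['a', 'car'] (min_width=5, slack=14)
Total lines: 9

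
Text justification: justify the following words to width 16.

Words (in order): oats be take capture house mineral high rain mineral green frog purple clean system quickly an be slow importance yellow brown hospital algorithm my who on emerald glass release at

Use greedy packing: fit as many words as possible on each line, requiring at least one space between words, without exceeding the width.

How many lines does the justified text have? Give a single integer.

Answer: 14

Derivation:
Line 1: ['oats', 'be', 'take'] (min_width=12, slack=4)
Line 2: ['capture', 'house'] (min_width=13, slack=3)
Line 3: ['mineral', 'high'] (min_width=12, slack=4)
Line 4: ['rain', 'mineral'] (min_width=12, slack=4)
Line 5: ['green', 'frog'] (min_width=10, slack=6)
Line 6: ['purple', 'clean'] (min_width=12, slack=4)
Line 7: ['system', 'quickly'] (min_width=14, slack=2)
Line 8: ['an', 'be', 'slow'] (min_width=10, slack=6)
Line 9: ['importance'] (min_width=10, slack=6)
Line 10: ['yellow', 'brown'] (min_width=12, slack=4)
Line 11: ['hospital'] (min_width=8, slack=8)
Line 12: ['algorithm', 'my', 'who'] (min_width=16, slack=0)
Line 13: ['on', 'emerald', 'glass'] (min_width=16, slack=0)
Line 14: ['release', 'at'] (min_width=10, slack=6)
Total lines: 14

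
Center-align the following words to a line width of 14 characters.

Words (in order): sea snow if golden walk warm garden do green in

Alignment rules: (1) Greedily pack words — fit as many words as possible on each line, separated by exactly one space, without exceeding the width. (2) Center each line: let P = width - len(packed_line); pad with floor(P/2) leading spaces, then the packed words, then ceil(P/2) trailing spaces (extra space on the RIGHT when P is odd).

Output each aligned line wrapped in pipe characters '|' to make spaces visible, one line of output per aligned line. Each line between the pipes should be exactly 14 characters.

Line 1: ['sea', 'snow', 'if'] (min_width=11, slack=3)
Line 2: ['golden', 'walk'] (min_width=11, slack=3)
Line 3: ['warm', 'garden', 'do'] (min_width=14, slack=0)
Line 4: ['green', 'in'] (min_width=8, slack=6)

Answer: | sea snow if  |
| golden walk  |
|warm garden do|
|   green in   |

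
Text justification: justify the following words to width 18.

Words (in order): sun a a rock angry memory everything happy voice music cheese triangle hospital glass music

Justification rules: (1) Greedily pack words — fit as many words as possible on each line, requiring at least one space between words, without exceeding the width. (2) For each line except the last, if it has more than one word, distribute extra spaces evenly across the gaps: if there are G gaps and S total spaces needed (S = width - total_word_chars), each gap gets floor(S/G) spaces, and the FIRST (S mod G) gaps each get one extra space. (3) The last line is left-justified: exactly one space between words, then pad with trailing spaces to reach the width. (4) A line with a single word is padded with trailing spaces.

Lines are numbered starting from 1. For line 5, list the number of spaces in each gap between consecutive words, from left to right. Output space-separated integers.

Answer: 5

Derivation:
Line 1: ['sun', 'a', 'a', 'rock', 'angry'] (min_width=18, slack=0)
Line 2: ['memory', 'everything'] (min_width=17, slack=1)
Line 3: ['happy', 'voice', 'music'] (min_width=17, slack=1)
Line 4: ['cheese', 'triangle'] (min_width=15, slack=3)
Line 5: ['hospital', 'glass'] (min_width=14, slack=4)
Line 6: ['music'] (min_width=5, slack=13)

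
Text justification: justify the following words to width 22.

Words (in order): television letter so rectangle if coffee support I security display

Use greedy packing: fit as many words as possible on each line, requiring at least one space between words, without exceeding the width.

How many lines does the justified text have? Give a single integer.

Answer: 4

Derivation:
Line 1: ['television', 'letter', 'so'] (min_width=20, slack=2)
Line 2: ['rectangle', 'if', 'coffee'] (min_width=19, slack=3)
Line 3: ['support', 'I', 'security'] (min_width=18, slack=4)
Line 4: ['display'] (min_width=7, slack=15)
Total lines: 4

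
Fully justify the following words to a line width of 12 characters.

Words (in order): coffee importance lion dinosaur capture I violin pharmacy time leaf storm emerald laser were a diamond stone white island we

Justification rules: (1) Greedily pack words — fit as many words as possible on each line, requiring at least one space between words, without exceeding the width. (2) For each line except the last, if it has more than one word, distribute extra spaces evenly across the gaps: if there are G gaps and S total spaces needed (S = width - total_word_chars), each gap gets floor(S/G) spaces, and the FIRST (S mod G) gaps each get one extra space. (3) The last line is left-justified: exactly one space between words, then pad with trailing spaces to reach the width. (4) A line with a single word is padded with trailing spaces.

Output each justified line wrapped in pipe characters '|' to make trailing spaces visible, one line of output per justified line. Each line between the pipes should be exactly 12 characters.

Answer: |coffee      |
|importance  |
|lion        |
|dinosaur    |
|capture    I|
|violin      |
|pharmacy    |
|time    leaf|
|storm       |
|emerald     |
|laser were a|
|diamond     |
|stone  white|
|island we   |

Derivation:
Line 1: ['coffee'] (min_width=6, slack=6)
Line 2: ['importance'] (min_width=10, slack=2)
Line 3: ['lion'] (min_width=4, slack=8)
Line 4: ['dinosaur'] (min_width=8, slack=4)
Line 5: ['capture', 'I'] (min_width=9, slack=3)
Line 6: ['violin'] (min_width=6, slack=6)
Line 7: ['pharmacy'] (min_width=8, slack=4)
Line 8: ['time', 'leaf'] (min_width=9, slack=3)
Line 9: ['storm'] (min_width=5, slack=7)
Line 10: ['emerald'] (min_width=7, slack=5)
Line 11: ['laser', 'were', 'a'] (min_width=12, slack=0)
Line 12: ['diamond'] (min_width=7, slack=5)
Line 13: ['stone', 'white'] (min_width=11, slack=1)
Line 14: ['island', 'we'] (min_width=9, slack=3)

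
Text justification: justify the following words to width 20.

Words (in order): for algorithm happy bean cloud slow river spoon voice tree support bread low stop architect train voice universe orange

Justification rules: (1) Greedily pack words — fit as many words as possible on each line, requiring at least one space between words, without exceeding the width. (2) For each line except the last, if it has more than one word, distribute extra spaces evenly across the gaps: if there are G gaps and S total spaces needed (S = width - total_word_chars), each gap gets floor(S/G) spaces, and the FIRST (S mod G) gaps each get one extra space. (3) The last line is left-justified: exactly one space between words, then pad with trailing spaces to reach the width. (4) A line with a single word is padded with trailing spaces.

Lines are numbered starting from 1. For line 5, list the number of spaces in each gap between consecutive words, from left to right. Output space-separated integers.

Line 1: ['for', 'algorithm', 'happy'] (min_width=19, slack=1)
Line 2: ['bean', 'cloud', 'slow'] (min_width=15, slack=5)
Line 3: ['river', 'spoon', 'voice'] (min_width=17, slack=3)
Line 4: ['tree', 'support', 'bread'] (min_width=18, slack=2)
Line 5: ['low', 'stop', 'architect'] (min_width=18, slack=2)
Line 6: ['train', 'voice', 'universe'] (min_width=20, slack=0)
Line 7: ['orange'] (min_width=6, slack=14)

Answer: 2 2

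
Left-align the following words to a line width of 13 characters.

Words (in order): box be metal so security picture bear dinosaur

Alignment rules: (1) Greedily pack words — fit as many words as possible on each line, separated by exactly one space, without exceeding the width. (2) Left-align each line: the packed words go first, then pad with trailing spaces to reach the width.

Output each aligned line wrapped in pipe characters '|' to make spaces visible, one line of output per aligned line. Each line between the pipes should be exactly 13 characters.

Line 1: ['box', 'be', 'metal'] (min_width=12, slack=1)
Line 2: ['so', 'security'] (min_width=11, slack=2)
Line 3: ['picture', 'bear'] (min_width=12, slack=1)
Line 4: ['dinosaur'] (min_width=8, slack=5)

Answer: |box be metal |
|so security  |
|picture bear |
|dinosaur     |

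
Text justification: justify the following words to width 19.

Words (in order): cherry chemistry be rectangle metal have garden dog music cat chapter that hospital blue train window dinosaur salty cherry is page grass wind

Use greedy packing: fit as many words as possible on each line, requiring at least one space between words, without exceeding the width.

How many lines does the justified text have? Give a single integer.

Line 1: ['cherry', 'chemistry', 'be'] (min_width=19, slack=0)
Line 2: ['rectangle', 'metal'] (min_width=15, slack=4)
Line 3: ['have', 'garden', 'dog'] (min_width=15, slack=4)
Line 4: ['music', 'cat', 'chapter'] (min_width=17, slack=2)
Line 5: ['that', 'hospital', 'blue'] (min_width=18, slack=1)
Line 6: ['train', 'window'] (min_width=12, slack=7)
Line 7: ['dinosaur', 'salty'] (min_width=14, slack=5)
Line 8: ['cherry', 'is', 'page'] (min_width=14, slack=5)
Line 9: ['grass', 'wind'] (min_width=10, slack=9)
Total lines: 9

Answer: 9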